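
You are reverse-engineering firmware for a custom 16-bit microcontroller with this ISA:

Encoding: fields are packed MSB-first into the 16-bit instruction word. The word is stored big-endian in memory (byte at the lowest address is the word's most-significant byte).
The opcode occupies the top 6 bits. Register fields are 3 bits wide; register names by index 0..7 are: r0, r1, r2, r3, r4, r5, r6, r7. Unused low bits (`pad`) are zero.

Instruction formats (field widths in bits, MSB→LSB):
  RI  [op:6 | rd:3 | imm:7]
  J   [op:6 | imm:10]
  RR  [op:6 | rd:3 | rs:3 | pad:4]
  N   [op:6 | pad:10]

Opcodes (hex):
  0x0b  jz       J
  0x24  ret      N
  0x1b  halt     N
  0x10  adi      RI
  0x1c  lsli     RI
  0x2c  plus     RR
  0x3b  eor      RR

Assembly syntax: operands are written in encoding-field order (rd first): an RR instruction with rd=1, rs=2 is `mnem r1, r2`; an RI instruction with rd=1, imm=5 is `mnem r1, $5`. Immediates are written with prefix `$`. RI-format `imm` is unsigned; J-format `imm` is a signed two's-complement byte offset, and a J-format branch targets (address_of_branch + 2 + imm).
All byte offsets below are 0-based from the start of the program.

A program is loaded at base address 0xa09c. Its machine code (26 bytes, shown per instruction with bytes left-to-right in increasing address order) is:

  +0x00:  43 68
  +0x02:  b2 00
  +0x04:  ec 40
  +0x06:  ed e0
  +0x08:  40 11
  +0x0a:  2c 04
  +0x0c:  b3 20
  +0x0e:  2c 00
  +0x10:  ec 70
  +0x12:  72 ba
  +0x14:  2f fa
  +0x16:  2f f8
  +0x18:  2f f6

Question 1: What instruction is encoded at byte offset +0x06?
eor r3, r6

+0x06: ed e0 ⇒ word 0xede0 (big)
  op=0xede0>>10=0x3b ⇒ eor (RR)
  rd: (w>>7)&0x7=0x3 → r3
  rs: (w>>4)&0x7=0x6 → r6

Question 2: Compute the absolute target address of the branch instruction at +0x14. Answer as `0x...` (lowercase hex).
0xa0ac

+0x14: 2f fa ⇒ word 0x2ffa (big)
  top 6b → 0xb → jz [J]
  imm@[9:0]=0x3fa (s10→-6) ⇒ $-6
  target = base 0xa09c + off 0x14 + 2 + imm -6 = 0xa0ac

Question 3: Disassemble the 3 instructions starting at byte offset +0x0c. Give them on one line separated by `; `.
@+0c  big-endian(b3 20) = 0xb320
  opcode bits[15:10]=0x2c: plus/RR
  [9:7] rd=6 = r6
  [6:4] rs=2 = r2
@+0e  big-endian(2c 00) = 0x2c00
  opcode bits[15:10]=0xb: jz/J
  [9:0] imm=0 = $0
@+10  big-endian(ec 70) = 0xec70
  opcode bits[15:10]=0x3b: eor/RR
  [9:7] rd=0 = r0
  [6:4] rs=7 = r7

plus r6, r2; jz $0; eor r0, r7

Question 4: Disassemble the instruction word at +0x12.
lsli r5, $58

+0x12: 72 ba ⇒ word 0x72ba (big)
  opcode bits[15:10]=0x1c: lsli/RI
  rd: (w>>7)&0x7=0x5 → r5
  imm: (w>>0)&0x7f=0x3a → $58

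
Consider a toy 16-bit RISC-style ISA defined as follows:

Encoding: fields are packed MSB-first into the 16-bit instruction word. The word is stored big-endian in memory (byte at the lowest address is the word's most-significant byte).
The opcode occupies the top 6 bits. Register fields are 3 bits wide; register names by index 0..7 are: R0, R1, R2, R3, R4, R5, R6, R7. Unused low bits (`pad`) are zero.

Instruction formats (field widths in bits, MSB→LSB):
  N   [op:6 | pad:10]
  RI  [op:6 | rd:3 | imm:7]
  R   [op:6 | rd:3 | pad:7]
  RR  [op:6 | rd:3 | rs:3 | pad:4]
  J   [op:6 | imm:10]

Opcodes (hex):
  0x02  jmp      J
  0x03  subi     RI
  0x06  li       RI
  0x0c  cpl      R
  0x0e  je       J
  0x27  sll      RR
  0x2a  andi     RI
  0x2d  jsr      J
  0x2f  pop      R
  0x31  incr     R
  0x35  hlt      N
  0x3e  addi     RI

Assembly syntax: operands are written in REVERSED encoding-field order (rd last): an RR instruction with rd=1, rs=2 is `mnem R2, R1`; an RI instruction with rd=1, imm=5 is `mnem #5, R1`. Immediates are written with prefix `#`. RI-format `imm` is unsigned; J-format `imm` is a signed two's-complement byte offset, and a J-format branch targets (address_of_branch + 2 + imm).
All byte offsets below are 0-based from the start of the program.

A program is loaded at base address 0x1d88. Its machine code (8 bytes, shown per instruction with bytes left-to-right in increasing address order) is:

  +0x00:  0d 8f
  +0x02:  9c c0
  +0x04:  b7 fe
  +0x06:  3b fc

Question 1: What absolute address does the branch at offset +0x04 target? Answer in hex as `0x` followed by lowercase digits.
+0x04: b7 fe ⇒ word 0xb7fe (big)
  opcode bits[15:10]=0x2d: jsr/J
  imm: (w>>0)&0x3ff=0x3fe (s10→-2) → #-2
  target = base 0x1d88 + off 0x04 + 2 + imm -2 = 0x1d8c

0x1d8c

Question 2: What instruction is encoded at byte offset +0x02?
[02] 9c c0 → 0x9cc0
  opcode bits[15:10]=0x27: sll/RR
  rd@[9:7]=0x1 ⇒ R1
  rs@[6:4]=0x4 ⇒ R4

sll R4, R1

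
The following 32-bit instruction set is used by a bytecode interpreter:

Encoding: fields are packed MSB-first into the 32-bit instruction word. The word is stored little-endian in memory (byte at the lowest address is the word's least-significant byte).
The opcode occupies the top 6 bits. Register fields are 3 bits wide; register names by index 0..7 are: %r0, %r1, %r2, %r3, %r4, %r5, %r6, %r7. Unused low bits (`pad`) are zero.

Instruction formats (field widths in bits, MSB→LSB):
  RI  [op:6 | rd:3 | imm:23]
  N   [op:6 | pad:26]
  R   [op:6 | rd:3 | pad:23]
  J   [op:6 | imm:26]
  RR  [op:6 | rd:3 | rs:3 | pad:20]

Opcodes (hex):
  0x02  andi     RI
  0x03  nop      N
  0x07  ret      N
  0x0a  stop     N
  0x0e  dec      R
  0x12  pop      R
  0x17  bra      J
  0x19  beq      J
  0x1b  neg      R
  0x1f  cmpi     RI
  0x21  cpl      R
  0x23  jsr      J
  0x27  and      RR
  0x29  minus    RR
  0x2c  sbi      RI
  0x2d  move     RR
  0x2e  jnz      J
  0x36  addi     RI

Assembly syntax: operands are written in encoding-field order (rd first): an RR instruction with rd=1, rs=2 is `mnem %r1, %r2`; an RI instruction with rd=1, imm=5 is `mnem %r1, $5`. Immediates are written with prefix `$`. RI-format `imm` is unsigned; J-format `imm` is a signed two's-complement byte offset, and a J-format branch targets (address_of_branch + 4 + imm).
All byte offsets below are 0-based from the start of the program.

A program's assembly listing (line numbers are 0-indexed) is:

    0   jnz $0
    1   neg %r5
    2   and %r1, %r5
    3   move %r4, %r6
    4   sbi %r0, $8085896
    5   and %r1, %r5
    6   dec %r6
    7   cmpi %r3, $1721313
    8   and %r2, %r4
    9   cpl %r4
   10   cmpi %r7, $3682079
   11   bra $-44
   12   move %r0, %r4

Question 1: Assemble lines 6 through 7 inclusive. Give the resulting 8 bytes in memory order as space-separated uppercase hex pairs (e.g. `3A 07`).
6. dec fields op=0xe:6|rd=6:3|pad=0:23 → word 3b000000h → 00 00 00 3b
7. cmpi fields op=0x1f:6|rd=3:3|imm=1721313:23 → word 7d9a43e1h → e1 43 9a 7d

00 00 00 3B E1 43 9A 7D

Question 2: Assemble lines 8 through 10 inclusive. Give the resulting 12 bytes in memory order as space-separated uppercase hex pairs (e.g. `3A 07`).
00 00 40 9D 00 00 00 86 1F 2F B8 7F

8. and fields op=0x27:6|rd=2:3|rs=4:3|pad=0:20 → word 9d400000h → 00 00 40 9d
9. cpl fields op=0x21:6|rd=4:3|pad=0:23 → word 86000000h → 00 00 00 86
10. cmpi fields op=0x1f:6|rd=7:3|imm=3682079:23 → word 7fb82f1fh → 1f 2f b8 7f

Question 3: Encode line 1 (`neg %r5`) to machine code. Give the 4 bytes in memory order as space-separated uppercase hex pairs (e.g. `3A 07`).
L1: neg op=0x1b:6|rd=5:3|pad=0:23 ⇒ 0x6e800000 ⇒ little 00 00 80 6e

00 00 80 6E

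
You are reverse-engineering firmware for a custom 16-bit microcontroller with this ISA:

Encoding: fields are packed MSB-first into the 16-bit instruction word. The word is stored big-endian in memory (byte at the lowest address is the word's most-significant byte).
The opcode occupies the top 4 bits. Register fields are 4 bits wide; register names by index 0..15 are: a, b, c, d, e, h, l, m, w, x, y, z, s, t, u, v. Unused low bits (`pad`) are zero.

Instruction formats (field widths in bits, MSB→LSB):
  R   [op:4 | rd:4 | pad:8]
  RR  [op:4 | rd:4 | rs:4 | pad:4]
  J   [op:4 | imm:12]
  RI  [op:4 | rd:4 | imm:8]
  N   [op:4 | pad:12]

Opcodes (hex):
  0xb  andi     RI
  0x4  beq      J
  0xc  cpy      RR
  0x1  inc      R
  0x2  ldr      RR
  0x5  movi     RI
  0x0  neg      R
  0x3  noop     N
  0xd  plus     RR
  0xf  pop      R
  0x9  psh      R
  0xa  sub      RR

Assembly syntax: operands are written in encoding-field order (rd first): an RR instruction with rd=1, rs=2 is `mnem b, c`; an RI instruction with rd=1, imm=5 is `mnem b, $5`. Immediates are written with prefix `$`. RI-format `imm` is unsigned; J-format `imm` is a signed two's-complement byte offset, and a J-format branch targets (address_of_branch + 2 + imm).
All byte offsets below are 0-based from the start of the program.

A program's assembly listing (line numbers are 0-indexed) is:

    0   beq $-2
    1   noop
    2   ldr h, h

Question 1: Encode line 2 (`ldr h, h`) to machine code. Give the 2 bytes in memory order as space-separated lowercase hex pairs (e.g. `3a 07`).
2. ldr fields op=0x2:4|rd=5:4|rs=5:4|pad=0:4 → word 2550h → 25 50

25 50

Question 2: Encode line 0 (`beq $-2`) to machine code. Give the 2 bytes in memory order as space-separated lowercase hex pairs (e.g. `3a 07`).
0. beq fields op=0x4:4|imm=-2:12 → word 4ffeh → 4f fe

4f fe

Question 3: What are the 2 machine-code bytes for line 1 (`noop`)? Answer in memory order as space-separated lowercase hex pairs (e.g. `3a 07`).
30 00

line 1 (noop): pack op=0x3:4|pad=0:12 = 0x3000; big→ 30 00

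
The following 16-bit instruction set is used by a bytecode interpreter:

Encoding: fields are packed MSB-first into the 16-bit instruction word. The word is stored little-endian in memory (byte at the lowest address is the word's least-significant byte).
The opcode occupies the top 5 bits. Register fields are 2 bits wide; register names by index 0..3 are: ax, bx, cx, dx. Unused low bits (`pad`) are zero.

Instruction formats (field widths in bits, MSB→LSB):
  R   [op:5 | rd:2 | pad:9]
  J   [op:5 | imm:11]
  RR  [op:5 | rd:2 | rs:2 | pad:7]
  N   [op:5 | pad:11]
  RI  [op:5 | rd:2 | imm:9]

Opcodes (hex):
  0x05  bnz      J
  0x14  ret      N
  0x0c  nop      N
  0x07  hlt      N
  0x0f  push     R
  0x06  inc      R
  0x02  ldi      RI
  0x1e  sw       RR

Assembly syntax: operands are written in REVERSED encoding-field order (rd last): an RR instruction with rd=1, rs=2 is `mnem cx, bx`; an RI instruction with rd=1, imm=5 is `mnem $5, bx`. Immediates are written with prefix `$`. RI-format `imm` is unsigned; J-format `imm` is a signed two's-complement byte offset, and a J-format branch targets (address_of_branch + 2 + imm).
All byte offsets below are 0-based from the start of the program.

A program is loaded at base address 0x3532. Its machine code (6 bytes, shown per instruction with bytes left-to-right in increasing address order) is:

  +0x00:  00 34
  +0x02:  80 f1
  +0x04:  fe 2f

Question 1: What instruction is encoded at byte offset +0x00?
inc cx

[00] 00 34 → 0x3400
  opcode bits[15:11]=0x6: inc/R
  rd: (w>>9)&0x3=0x2 → cx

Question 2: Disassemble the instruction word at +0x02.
sw dx, ax

+0x02: 80 f1 ⇒ word 0xf180 (little)
  top 5b → 0x1e → sw [RR]
  rd@[10:9]=0x0 ⇒ ax
  rs@[8:7]=0x3 ⇒ dx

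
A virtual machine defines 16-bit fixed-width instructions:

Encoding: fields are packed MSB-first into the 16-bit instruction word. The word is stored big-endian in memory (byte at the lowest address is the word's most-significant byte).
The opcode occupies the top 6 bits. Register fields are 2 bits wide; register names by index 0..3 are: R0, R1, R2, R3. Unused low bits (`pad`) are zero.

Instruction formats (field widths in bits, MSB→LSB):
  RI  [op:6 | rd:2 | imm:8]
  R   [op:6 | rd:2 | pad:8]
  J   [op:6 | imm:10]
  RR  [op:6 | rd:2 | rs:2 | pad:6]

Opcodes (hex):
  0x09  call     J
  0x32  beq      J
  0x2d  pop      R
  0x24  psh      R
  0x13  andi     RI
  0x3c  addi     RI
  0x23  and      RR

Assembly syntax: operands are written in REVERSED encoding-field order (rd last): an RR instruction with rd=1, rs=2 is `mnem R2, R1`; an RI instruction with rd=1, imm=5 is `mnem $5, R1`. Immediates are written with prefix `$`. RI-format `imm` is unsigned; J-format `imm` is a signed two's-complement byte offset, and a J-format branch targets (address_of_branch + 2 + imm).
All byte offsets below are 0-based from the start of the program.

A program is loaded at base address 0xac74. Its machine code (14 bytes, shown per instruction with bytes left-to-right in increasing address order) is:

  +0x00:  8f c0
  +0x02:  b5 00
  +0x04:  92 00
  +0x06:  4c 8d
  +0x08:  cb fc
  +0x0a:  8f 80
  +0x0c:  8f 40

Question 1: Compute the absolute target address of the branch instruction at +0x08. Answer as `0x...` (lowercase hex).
0xac7a

+0x08: cb fc ⇒ word 0xcbfc (big)
  op=0xcbfc>>10=0x32 ⇒ beq (J)
  [9:0] imm=1020 (s10→-4) = $-4
  target = base 0xac74 + off 0x08 + 2 + imm -4 = 0xac7a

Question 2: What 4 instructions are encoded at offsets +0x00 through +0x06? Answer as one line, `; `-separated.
@+00  big-endian(8f c0) = 0x8fc0
  opcode bits[15:10]=0x23: and/RR
  [9:8] rd=3 = R3
  [7:6] rs=3 = R3
@+02  big-endian(b5 00) = 0xb500
  opcode bits[15:10]=0x2d: pop/R
  [9:8] rd=1 = R1
@+04  big-endian(92 00) = 0x9200
  opcode bits[15:10]=0x24: psh/R
  [9:8] rd=2 = R2
@+06  big-endian(4c 8d) = 0x4c8d
  opcode bits[15:10]=0x13: andi/RI
  [9:8] rd=0 = R0
  [7:0] imm=141 = $141

and R3, R3; pop R1; psh R2; andi $141, R0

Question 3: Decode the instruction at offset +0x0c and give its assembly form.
+0x0c: 8f 40 ⇒ word 0x8f40 (big)
  op=0x8f40>>10=0x23 ⇒ and (RR)
  rd: (w>>8)&0x3=0x3 → R3
  rs: (w>>6)&0x3=0x1 → R1

and R1, R3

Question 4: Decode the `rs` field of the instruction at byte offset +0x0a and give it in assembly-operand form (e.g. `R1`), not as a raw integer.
R2

[0a] 8f 80 → 0x8f80
  op=0x8f80>>10=0x23 ⇒ and (RR)
  [9:8] rd=3 = R3
  [7:6] rs=2 = R2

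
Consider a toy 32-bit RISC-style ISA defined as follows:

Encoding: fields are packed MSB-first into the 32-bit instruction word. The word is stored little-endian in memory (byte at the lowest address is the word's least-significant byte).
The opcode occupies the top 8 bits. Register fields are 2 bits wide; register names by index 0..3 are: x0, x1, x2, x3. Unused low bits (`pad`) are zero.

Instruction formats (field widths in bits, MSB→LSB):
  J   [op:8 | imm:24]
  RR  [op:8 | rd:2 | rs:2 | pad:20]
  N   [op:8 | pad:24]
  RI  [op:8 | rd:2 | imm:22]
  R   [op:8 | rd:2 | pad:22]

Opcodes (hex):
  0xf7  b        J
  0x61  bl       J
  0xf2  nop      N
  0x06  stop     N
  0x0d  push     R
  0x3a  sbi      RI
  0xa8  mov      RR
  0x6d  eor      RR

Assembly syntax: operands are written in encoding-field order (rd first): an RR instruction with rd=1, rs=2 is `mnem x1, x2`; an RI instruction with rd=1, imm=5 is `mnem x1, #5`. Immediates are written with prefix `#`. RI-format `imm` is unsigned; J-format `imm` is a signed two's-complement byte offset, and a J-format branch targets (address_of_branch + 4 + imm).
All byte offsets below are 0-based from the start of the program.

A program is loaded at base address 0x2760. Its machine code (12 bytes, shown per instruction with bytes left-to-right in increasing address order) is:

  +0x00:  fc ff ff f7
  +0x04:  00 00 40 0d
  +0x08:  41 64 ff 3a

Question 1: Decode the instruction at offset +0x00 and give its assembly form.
off 0x00: read fc ff ff f7 as little → 0xf7fffffc
  op=0xf7fffffc>>24=0xf7 ⇒ b (J)
  [23:0] imm=16777212 (s24→-4) = #-4

b #-4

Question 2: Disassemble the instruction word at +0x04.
+0x04: 00 00 40 0d ⇒ word 0x0d400000 (little)
  top 8b → 0xd → push [R]
  [23:22] rd=1 = x1

push x1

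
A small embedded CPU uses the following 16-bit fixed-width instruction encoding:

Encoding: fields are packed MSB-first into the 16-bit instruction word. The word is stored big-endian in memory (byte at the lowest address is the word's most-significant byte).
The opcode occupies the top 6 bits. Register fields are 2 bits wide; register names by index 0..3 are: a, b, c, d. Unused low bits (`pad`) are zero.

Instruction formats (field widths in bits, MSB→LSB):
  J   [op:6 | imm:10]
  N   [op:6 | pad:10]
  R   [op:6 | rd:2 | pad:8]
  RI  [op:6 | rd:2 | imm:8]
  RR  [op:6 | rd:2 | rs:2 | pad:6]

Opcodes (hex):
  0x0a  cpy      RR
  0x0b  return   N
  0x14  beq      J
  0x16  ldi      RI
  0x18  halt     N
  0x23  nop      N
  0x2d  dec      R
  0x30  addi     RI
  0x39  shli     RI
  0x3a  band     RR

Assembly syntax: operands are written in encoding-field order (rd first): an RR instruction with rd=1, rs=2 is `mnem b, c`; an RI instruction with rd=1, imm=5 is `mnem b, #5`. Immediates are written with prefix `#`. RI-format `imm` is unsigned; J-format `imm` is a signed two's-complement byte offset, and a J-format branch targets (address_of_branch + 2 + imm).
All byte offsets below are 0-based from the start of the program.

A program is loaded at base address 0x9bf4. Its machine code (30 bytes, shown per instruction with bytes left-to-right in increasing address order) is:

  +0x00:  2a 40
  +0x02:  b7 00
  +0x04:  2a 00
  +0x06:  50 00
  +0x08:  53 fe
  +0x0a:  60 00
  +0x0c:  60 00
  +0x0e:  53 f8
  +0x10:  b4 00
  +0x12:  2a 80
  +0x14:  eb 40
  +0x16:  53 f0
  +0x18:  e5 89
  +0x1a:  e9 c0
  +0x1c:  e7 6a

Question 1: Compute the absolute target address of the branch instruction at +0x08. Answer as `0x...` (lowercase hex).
0x9bfc

@+08  big-endian(53 fe) = 0x53fe
  top 6b → 0x14 → beq [J]
  imm@[9:0]=0x3fe (s10→-2) ⇒ #-2
  target = base 0x9bf4 + off 0x08 + 2 + imm -2 = 0x9bfc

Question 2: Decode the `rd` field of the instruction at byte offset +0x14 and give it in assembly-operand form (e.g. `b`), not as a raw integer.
d

off 0x14: read eb 40 as big → 0xeb40
  op=0xeb40>>10=0x3a ⇒ band (RR)
  [9:8] rd=3 = d
  [7:6] rs=1 = b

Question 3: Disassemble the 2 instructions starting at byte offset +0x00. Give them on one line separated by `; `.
[00] 2a 40 → 0x2a40
  op=0x2a40>>10=0xa ⇒ cpy (RR)
  rd@[9:8]=0x2 ⇒ c
  rs@[7:6]=0x1 ⇒ b
[02] b7 00 → 0xb700
  op=0xb700>>10=0x2d ⇒ dec (R)
  rd@[9:8]=0x3 ⇒ d

cpy c, b; dec d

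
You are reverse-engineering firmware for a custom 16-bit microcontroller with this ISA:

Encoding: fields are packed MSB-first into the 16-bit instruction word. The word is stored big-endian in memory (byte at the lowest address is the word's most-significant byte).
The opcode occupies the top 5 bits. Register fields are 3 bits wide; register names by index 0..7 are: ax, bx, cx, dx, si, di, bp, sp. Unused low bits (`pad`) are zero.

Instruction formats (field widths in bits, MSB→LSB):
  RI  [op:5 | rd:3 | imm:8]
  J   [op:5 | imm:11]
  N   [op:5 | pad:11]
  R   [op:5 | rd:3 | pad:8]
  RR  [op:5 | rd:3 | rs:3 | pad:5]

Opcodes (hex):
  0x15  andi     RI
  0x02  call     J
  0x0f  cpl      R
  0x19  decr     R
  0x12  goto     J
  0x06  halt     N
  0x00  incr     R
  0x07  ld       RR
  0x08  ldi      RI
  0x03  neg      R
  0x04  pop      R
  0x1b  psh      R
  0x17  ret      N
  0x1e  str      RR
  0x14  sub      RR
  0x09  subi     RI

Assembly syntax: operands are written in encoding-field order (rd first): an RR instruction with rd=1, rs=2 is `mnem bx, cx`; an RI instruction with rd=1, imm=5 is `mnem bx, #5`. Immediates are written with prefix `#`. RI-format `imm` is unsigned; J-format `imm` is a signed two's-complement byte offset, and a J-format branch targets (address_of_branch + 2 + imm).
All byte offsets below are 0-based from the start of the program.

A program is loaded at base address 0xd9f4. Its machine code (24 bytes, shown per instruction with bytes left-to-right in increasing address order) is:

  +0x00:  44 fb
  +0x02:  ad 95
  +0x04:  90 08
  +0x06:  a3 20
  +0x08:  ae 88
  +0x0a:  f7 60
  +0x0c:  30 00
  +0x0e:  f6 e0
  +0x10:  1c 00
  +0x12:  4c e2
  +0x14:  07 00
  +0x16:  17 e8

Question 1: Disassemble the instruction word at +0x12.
subi si, #226

+0x12: 4c e2 ⇒ word 0x4ce2 (big)
  opcode bits[15:11]=0x9: subi/RI
  [10:8] rd=4 = si
  [7:0] imm=226 = #226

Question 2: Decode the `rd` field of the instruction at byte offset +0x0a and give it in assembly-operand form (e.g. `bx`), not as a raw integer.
@+0a  big-endian(f7 60) = 0xf760
  top 5b → 0x1e → str [RR]
  rd@[10:8]=0x7 ⇒ sp
  rs@[7:5]=0x3 ⇒ dx

sp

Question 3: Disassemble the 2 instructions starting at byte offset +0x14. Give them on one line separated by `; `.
incr sp; call #-24

[14] 07 00 → 0x0700
  op=0x0700>>11=0x0 ⇒ incr (R)
  [10:8] rd=7 = sp
[16] 17 e8 → 0x17e8
  op=0x17e8>>11=0x2 ⇒ call (J)
  [10:0] imm=2024 (s11→-24) = #-24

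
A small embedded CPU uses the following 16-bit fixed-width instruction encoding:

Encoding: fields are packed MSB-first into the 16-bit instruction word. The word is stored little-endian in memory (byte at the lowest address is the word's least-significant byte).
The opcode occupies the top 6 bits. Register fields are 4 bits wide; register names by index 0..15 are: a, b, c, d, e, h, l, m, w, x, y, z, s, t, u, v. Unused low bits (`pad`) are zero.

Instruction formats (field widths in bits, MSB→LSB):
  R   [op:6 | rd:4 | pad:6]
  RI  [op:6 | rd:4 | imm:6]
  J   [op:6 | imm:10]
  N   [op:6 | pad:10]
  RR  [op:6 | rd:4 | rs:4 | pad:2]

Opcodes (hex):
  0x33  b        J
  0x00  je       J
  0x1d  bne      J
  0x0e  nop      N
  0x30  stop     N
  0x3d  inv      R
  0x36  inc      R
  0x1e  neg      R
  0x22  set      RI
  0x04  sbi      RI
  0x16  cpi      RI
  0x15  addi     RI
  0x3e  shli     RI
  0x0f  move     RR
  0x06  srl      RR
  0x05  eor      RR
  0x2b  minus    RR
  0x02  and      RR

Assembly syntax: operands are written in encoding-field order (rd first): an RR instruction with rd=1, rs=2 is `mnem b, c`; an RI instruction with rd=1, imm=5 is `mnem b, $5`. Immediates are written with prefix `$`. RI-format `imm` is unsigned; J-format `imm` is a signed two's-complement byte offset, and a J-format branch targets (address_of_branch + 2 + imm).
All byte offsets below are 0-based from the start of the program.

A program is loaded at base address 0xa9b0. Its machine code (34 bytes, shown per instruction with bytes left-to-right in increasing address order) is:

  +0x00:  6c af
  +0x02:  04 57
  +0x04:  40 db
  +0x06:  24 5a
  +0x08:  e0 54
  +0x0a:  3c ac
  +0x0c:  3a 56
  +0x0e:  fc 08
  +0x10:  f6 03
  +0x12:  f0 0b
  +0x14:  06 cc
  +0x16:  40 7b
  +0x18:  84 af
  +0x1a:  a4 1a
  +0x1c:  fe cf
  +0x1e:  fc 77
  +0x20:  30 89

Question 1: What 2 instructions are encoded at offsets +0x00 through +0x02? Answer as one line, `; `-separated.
minus t, z; addi s, $4

[00] 6c af → 0xaf6c
  opcode bits[15:10]=0x2b: minus/RR
  rd: (w>>6)&0xf=0xd → t
  rs: (w>>2)&0xf=0xb → z
[02] 04 57 → 0x5704
  opcode bits[15:10]=0x15: addi/RI
  rd: (w>>6)&0xf=0xc → s
  imm: (w>>0)&0x3f=0x4 → $4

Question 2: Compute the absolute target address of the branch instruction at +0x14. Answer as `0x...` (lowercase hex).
0xa9cc

off 0x14: read 06 cc as little → 0xcc06
  opcode bits[15:10]=0x33: b/J
  imm@[9:0]=0x6 ⇒ $6
  target = base 0xa9b0 + off 0x14 + 2 + imm 6 = 0xa9cc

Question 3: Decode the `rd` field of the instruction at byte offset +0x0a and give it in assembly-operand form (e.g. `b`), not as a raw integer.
@+0a  little-endian(3c ac) = 0xac3c
  op=0xac3c>>10=0x2b ⇒ minus (RR)
  rd@[9:6]=0x0 ⇒ a
  rs@[5:2]=0xf ⇒ v

a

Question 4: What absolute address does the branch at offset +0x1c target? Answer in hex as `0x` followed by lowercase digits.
@+1c  little-endian(fe cf) = 0xcffe
  top 6b → 0x33 → b [J]
  imm: (w>>0)&0x3ff=0x3fe (s10→-2) → $-2
  target = base 0xa9b0 + off 0x1c + 2 + imm -2 = 0xa9cc

0xa9cc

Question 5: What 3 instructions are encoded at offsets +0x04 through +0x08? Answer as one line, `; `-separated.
[04] 40 db → 0xdb40
  opcode bits[15:10]=0x36: inc/R
  rd: (w>>6)&0xf=0xd → t
[06] 24 5a → 0x5a24
  opcode bits[15:10]=0x16: cpi/RI
  rd: (w>>6)&0xf=0x8 → w
  imm: (w>>0)&0x3f=0x24 → $36
[08] e0 54 → 0x54e0
  opcode bits[15:10]=0x15: addi/RI
  rd: (w>>6)&0xf=0x3 → d
  imm: (w>>0)&0x3f=0x20 → $32

inc t; cpi w, $36; addi d, $32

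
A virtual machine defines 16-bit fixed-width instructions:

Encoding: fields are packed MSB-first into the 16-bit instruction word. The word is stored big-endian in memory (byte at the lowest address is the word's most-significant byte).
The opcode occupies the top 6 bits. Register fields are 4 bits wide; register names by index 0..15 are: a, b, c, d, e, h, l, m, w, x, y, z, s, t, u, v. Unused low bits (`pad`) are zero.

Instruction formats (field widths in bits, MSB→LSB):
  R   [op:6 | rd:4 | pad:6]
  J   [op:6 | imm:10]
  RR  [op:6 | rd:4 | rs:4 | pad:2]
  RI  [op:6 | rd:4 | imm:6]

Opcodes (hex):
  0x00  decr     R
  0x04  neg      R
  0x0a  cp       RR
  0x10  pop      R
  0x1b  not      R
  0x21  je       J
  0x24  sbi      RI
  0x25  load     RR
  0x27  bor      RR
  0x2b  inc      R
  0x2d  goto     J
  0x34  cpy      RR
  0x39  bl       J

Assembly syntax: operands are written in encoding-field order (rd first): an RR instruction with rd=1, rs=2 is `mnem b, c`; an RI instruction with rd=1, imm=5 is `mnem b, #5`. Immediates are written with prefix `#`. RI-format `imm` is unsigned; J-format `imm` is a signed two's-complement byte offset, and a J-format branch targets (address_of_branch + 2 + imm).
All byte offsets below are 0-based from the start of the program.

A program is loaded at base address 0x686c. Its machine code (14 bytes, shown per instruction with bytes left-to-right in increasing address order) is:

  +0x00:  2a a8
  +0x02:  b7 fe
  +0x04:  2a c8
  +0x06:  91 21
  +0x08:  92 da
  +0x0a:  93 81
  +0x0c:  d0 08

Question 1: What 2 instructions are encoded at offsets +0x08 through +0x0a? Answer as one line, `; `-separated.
sbi z, #26; sbi u, #1

off 0x08: read 92 da as big → 0x92da
  opcode bits[15:10]=0x24: sbi/RI
  rd@[9:6]=0xb ⇒ z
  imm@[5:0]=0x1a ⇒ #26
off 0x0a: read 93 81 as big → 0x9381
  opcode bits[15:10]=0x24: sbi/RI
  rd@[9:6]=0xe ⇒ u
  imm@[5:0]=0x1 ⇒ #1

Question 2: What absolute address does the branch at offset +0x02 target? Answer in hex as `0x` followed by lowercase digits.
@+02  big-endian(b7 fe) = 0xb7fe
  top 6b → 0x2d → goto [J]
  imm: (w>>0)&0x3ff=0x3fe (s10→-2) → #-2
  target = base 0x686c + off 0x02 + 2 + imm -2 = 0x686e

0x686e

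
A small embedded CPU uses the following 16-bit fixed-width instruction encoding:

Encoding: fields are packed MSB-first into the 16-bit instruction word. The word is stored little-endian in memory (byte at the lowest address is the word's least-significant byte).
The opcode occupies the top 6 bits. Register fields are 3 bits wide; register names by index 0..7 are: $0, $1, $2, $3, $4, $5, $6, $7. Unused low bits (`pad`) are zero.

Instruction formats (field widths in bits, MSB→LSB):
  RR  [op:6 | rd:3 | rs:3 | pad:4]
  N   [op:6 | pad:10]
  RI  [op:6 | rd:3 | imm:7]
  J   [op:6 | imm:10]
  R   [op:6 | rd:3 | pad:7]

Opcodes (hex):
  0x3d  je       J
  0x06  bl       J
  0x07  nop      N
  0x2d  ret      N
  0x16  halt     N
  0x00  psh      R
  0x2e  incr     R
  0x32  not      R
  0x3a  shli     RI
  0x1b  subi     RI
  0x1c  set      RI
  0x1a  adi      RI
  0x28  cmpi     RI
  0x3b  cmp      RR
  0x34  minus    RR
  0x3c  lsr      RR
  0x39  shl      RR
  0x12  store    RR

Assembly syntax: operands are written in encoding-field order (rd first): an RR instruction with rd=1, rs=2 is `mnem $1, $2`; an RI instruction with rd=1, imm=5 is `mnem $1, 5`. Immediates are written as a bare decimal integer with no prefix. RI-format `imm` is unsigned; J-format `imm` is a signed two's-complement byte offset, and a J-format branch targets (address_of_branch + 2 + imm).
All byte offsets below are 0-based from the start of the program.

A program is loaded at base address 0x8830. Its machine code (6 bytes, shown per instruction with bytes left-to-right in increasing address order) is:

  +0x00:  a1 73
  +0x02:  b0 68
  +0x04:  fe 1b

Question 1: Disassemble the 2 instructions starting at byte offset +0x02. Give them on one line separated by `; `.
adi $1, 48; bl -2

[02] b0 68 → 0x68b0
  op=0x68b0>>10=0x1a ⇒ adi (RI)
  rd@[9:7]=0x1 ⇒ $1
  imm@[6:0]=0x30 ⇒ 48
[04] fe 1b → 0x1bfe
  op=0x1bfe>>10=0x6 ⇒ bl (J)
  imm@[9:0]=0x3fe (s10→-2) ⇒ -2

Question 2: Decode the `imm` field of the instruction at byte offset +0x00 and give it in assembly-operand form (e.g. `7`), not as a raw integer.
off 0x00: read a1 73 as little → 0x73a1
  op=0x73a1>>10=0x1c ⇒ set (RI)
  rd@[9:7]=0x7 ⇒ $7
  imm@[6:0]=0x21 ⇒ 33

33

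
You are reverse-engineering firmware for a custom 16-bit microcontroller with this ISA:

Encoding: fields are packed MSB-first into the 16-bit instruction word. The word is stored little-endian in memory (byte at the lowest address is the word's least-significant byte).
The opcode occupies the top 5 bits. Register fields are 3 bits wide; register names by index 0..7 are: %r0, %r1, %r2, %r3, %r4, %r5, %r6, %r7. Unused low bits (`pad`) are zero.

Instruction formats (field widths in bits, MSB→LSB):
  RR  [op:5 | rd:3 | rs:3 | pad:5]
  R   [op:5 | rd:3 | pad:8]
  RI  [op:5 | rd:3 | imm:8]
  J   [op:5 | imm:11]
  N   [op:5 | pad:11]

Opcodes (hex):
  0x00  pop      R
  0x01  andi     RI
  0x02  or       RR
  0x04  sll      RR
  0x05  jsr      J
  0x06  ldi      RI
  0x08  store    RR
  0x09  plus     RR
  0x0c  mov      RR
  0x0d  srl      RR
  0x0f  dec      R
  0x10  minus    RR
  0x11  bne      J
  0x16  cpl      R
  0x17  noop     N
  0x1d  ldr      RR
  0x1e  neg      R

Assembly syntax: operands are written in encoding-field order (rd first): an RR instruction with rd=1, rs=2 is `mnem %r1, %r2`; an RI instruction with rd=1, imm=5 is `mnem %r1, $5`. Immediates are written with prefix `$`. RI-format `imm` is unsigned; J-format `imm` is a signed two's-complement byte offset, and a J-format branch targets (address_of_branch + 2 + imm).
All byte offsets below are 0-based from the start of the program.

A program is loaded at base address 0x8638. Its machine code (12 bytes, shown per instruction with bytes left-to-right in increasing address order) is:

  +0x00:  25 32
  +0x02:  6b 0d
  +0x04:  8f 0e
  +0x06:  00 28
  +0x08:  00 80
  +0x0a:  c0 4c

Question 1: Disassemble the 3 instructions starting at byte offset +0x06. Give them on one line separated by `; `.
jsr $0; minus %r0, %r0; plus %r4, %r6

+0x06: 00 28 ⇒ word 0x2800 (little)
  opcode bits[15:11]=0x5: jsr/J
  imm@[10:0]=0x0 ⇒ $0
+0x08: 00 80 ⇒ word 0x8000 (little)
  opcode bits[15:11]=0x10: minus/RR
  rd@[10:8]=0x0 ⇒ %r0
  rs@[7:5]=0x0 ⇒ %r0
+0x0a: c0 4c ⇒ word 0x4cc0 (little)
  opcode bits[15:11]=0x9: plus/RR
  rd@[10:8]=0x4 ⇒ %r4
  rs@[7:5]=0x6 ⇒ %r6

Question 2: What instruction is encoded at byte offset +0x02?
andi %r5, $107

+0x02: 6b 0d ⇒ word 0x0d6b (little)
  top 5b → 0x1 → andi [RI]
  rd@[10:8]=0x5 ⇒ %r5
  imm@[7:0]=0x6b ⇒ $107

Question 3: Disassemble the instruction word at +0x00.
ldi %r2, $37

+0x00: 25 32 ⇒ word 0x3225 (little)
  top 5b → 0x6 → ldi [RI]
  rd: (w>>8)&0x7=0x2 → %r2
  imm: (w>>0)&0xff=0x25 → $37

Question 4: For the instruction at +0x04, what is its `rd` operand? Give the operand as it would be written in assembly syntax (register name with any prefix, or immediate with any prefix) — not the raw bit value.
@+04  little-endian(8f 0e) = 0x0e8f
  top 5b → 0x1 → andi [RI]
  [10:8] rd=6 = %r6
  [7:0] imm=143 = $143

%r6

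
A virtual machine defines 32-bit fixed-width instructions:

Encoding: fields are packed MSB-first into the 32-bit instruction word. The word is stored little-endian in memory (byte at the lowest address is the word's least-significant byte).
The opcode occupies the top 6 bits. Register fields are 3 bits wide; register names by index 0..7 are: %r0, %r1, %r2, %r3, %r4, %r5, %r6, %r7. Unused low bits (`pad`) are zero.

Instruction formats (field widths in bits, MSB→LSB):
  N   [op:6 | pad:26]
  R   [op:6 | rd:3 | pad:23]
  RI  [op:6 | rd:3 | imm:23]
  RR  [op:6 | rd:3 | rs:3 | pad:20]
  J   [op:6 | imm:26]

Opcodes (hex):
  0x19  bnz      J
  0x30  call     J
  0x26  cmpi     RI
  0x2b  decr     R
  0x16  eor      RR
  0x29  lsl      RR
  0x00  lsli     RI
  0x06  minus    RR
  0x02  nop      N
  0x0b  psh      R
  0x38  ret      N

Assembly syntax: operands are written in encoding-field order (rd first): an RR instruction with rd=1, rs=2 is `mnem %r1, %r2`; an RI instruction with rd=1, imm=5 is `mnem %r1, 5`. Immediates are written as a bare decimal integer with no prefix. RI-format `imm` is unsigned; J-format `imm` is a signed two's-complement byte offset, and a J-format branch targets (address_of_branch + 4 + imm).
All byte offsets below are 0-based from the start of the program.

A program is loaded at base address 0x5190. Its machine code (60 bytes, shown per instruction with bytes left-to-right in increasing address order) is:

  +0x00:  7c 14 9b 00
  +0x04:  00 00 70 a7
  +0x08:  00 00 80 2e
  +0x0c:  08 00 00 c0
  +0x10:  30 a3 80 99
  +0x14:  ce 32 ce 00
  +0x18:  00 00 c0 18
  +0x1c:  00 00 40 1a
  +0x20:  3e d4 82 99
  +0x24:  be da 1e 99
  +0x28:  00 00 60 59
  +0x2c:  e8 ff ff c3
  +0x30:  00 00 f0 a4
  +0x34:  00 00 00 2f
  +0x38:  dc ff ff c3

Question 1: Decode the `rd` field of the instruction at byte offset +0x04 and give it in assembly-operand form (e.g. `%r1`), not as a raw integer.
off 0x04: read 00 00 70 a7 as little → 0xa7700000
  opcode bits[31:26]=0x29: lsl/RR
  rd@[25:23]=0x6 ⇒ %r6
  rs@[22:20]=0x7 ⇒ %r7

%r6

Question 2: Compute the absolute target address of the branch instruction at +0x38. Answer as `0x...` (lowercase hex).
0x51a8

@+38  little-endian(dc ff ff c3) = 0xc3ffffdc
  op=0xc3ffffdc>>26=0x30 ⇒ call (J)
  imm@[25:0]=0x3ffffdc (s26→-36) ⇒ -36
  target = base 0x5190 + off 0x38 + 4 + imm -36 = 0x51a8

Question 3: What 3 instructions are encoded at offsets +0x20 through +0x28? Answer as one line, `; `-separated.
cmpi %r3, 185406; cmpi %r2, 2022078; eor %r2, %r6

+0x20: 3e d4 82 99 ⇒ word 0x9982d43e (little)
  op=0x9982d43e>>26=0x26 ⇒ cmpi (RI)
  [25:23] rd=3 = %r3
  [22:0] imm=185406 = 185406
+0x24: be da 1e 99 ⇒ word 0x991edabe (little)
  op=0x991edabe>>26=0x26 ⇒ cmpi (RI)
  [25:23] rd=2 = %r2
  [22:0] imm=2022078 = 2022078
+0x28: 00 00 60 59 ⇒ word 0x59600000 (little)
  op=0x59600000>>26=0x16 ⇒ eor (RR)
  [25:23] rd=2 = %r2
  [22:20] rs=6 = %r6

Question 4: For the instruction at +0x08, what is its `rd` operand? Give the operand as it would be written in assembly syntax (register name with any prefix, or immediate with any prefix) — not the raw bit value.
+0x08: 00 00 80 2e ⇒ word 0x2e800000 (little)
  top 6b → 0xb → psh [R]
  [25:23] rd=5 = %r5

%r5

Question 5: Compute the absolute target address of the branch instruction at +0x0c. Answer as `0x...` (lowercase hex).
0x51a8

+0x0c: 08 00 00 c0 ⇒ word 0xc0000008 (little)
  opcode bits[31:26]=0x30: call/J
  [25:0] imm=8 = 8
  target = base 0x5190 + off 0x0c + 4 + imm 8 = 0x51a8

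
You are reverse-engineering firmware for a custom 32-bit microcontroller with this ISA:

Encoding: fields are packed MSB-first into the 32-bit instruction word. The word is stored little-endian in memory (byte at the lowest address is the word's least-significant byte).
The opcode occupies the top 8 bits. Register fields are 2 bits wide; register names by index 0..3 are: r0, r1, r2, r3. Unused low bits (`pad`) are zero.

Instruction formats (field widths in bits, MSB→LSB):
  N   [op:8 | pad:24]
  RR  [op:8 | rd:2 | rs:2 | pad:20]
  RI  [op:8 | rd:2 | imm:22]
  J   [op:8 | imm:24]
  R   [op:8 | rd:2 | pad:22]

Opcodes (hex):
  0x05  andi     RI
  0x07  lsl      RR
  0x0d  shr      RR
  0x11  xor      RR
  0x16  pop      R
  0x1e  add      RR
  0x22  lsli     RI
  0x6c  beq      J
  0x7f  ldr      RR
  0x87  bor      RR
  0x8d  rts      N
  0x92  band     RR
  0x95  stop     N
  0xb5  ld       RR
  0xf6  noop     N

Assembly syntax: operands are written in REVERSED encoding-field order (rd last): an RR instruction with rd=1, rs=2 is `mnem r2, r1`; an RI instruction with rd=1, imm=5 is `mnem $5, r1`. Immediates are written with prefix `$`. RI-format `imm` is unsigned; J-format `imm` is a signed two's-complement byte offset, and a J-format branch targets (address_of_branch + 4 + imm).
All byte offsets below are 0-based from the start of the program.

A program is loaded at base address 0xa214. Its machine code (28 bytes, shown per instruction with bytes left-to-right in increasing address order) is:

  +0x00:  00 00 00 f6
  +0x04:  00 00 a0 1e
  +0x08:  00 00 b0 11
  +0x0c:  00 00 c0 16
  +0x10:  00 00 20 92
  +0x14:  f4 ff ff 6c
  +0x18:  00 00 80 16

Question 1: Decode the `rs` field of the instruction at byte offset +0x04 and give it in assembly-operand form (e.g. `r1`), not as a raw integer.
off 0x04: read 00 00 a0 1e as little → 0x1ea00000
  op=0x1ea00000>>24=0x1e ⇒ add (RR)
  rd@[23:22]=0x2 ⇒ r2
  rs@[21:20]=0x2 ⇒ r2

r2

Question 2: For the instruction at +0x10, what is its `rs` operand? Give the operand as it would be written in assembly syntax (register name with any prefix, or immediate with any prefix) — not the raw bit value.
@+10  little-endian(00 00 20 92) = 0x92200000
  op=0x92200000>>24=0x92 ⇒ band (RR)
  rd: (w>>22)&0x3=0x0 → r0
  rs: (w>>20)&0x3=0x2 → r2

r2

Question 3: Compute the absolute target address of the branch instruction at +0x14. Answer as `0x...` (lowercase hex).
0xa220

@+14  little-endian(f4 ff ff 6c) = 0x6cfffff4
  opcode bits[31:24]=0x6c: beq/J
  imm: (w>>0)&0xffffff=0xfffff4 (s24→-12) → $-12
  target = base 0xa214 + off 0x14 + 4 + imm -12 = 0xa220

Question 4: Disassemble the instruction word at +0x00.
off 0x00: read 00 00 00 f6 as little → 0xf6000000
  top 8b → 0xf6 → noop [N]

noop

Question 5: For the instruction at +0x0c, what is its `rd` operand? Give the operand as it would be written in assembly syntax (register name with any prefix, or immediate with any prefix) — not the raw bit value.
@+0c  little-endian(00 00 c0 16) = 0x16c00000
  opcode bits[31:24]=0x16: pop/R
  rd@[23:22]=0x3 ⇒ r3

r3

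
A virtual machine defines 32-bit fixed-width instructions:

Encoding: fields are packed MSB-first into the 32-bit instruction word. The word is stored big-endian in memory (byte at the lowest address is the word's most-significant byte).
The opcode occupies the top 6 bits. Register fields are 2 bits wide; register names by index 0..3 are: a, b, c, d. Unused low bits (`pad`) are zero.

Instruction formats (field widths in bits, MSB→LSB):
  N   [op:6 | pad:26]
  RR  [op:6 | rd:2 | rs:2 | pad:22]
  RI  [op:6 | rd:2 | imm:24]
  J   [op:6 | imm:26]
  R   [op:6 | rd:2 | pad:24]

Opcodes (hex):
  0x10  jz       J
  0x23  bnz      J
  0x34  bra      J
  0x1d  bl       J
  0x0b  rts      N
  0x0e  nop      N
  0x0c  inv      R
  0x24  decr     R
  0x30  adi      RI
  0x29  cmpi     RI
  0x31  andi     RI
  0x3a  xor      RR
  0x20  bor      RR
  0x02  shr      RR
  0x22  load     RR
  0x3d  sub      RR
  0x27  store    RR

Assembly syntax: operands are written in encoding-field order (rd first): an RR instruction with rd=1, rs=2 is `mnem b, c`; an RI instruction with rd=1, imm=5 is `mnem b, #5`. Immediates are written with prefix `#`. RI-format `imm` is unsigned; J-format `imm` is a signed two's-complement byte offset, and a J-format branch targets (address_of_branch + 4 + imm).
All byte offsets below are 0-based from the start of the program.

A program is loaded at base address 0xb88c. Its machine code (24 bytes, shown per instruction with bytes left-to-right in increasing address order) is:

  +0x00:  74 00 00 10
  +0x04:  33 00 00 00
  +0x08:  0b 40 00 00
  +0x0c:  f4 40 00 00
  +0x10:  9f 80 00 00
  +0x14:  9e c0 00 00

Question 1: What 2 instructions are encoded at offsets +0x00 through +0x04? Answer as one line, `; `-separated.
bl #16; inv d

off 0x00: read 74 00 00 10 as big → 0x74000010
  opcode bits[31:26]=0x1d: bl/J
  imm@[25:0]=0x10 ⇒ #16
off 0x04: read 33 00 00 00 as big → 0x33000000
  opcode bits[31:26]=0xc: inv/R
  rd@[25:24]=0x3 ⇒ d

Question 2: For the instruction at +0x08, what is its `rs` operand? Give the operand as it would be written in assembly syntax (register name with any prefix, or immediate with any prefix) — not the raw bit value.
@+08  big-endian(0b 40 00 00) = 0x0b400000
  op=0x0b400000>>26=0x2 ⇒ shr (RR)
  [25:24] rd=3 = d
  [23:22] rs=1 = b

b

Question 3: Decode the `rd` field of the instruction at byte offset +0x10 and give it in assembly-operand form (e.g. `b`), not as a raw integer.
+0x10: 9f 80 00 00 ⇒ word 0x9f800000 (big)
  op=0x9f800000>>26=0x27 ⇒ store (RR)
  rd: (w>>24)&0x3=0x3 → d
  rs: (w>>22)&0x3=0x2 → c

d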